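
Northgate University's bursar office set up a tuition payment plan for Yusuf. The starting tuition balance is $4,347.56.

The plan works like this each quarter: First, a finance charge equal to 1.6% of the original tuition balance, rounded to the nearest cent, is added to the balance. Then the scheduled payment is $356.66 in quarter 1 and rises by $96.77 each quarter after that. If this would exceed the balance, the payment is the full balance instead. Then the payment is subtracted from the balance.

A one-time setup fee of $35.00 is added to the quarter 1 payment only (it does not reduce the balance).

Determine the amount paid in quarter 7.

$937.28

Quarter 1: $4,347.56 +$69.56 interest = $4,417.12; pay $356.66 (+ $35.00 fee) → $4,060.46
Quarter 2: $4,060.46 +$69.56 interest = $4,130.02; pay $453.43 → $3,676.59
Quarter 3: $3,676.59 +$69.56 interest = $3,746.15; pay $550.20 → $3,195.95
Quarter 4: $3,195.95 +$69.56 interest = $3,265.51; pay $646.97 → $2,618.54
Quarter 5: $2,618.54 +$69.56 interest = $2,688.10; pay $743.74 → $1,944.36
Quarter 6: $1,944.36 +$69.56 interest = $2,013.92; pay $840.51 → $1,173.41
Quarter 7: $1,173.41 +$69.56 interest = $1,242.97; pay $937.28 → $305.69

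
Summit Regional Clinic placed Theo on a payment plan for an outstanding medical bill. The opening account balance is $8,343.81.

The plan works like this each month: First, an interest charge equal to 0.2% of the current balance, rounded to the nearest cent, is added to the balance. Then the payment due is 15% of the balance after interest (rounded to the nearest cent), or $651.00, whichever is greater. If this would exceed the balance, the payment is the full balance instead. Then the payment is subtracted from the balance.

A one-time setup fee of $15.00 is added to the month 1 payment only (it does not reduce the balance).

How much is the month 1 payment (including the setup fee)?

$1,269.08

Month 1: opening $8,343.81; interest $16.69 → $8,360.50; payment $1,254.08 (+ $15.00 fee); balance $7,106.42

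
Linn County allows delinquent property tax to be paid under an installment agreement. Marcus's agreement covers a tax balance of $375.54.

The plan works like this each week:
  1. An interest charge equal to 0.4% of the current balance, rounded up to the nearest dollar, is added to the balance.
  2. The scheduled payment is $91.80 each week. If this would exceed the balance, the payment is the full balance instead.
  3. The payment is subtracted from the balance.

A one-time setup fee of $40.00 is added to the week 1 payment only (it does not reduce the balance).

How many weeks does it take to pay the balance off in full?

Week 1: opening $375.54; interest $2.00 → $377.54; payment $91.80 (+ $40.00 fee); balance $285.74
Week 2: opening $285.74; interest $2.00 → $287.74; payment $91.80; balance $195.94
Week 3: opening $195.94; interest $1.00 → $196.94; payment $91.80; balance $105.14
Week 4: opening $105.14; interest $1.00 → $106.14; payment $91.80; balance $14.34
Week 5: opening $14.34; interest $1.00 → $15.34; payment $15.34; balance $0.00
Balance reaches $0.00 in week 5.

5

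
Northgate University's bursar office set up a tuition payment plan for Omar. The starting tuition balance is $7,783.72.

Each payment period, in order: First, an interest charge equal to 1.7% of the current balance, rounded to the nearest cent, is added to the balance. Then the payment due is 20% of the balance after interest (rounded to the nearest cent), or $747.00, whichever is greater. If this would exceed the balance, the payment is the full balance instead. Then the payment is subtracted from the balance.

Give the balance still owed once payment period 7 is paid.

# | Opening | Interest | Payment | End bal
1 | $7,783.72 | $132.32 | $1,583.21 | $6,332.83
2 | $6,332.83 | $107.66 | $1,288.10 | $5,152.39
3 | $5,152.39 | $87.59 | $1,048.00 | $4,191.98
4 | $4,191.98 | $71.26 | $852.65 | $3,410.59
5 | $3,410.59 | $57.98 | $747.00 | $2,721.57
6 | $2,721.57 | $46.27 | $747.00 | $2,020.84
7 | $2,020.84 | $34.35 | $747.00 | $1,308.19

$1,308.19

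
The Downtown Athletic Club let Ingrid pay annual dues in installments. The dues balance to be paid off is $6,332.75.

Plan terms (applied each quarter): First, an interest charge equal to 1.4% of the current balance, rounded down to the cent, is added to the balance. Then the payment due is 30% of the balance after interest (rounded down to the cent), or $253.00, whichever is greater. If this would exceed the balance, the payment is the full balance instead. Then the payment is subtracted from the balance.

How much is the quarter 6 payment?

Quarter 1: $6,332.75 +$88.65 interest = $6,421.40; pay $1,926.42 → $4,494.98
Quarter 2: $4,494.98 +$62.92 interest = $4,557.90; pay $1,367.37 → $3,190.53
Quarter 3: $3,190.53 +$44.66 interest = $3,235.19; pay $970.55 → $2,264.64
Quarter 4: $2,264.64 +$31.70 interest = $2,296.34; pay $688.90 → $1,607.44
Quarter 5: $1,607.44 +$22.50 interest = $1,629.94; pay $488.98 → $1,140.96
Quarter 6: $1,140.96 +$15.97 interest = $1,156.93; pay $347.07 → $809.86

$347.07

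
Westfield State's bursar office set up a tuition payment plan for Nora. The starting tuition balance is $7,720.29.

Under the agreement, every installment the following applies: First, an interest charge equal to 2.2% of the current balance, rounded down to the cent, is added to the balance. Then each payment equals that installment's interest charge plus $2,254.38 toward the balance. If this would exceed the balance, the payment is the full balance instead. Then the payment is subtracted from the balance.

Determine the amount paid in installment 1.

$2,424.22

Installment 1: $7,720.29 +$169.84 interest = $7,890.13; pay $2,424.22 → $5,465.91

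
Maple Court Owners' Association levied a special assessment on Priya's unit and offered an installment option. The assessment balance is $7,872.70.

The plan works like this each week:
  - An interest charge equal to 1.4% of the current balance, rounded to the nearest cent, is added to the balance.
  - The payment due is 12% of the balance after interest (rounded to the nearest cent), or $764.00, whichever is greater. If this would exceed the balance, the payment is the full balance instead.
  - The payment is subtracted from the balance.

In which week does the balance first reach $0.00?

11

Week 1: $7,872.70 +$110.22 interest = $7,982.92; pay $957.95 → $7,024.97
Week 2: $7,024.97 +$98.35 interest = $7,123.32; pay $854.80 → $6,268.52
Week 3: $6,268.52 +$87.76 interest = $6,356.28; pay $764.00 → $5,592.28
Week 4: $5,592.28 +$78.29 interest = $5,670.57; pay $764.00 → $4,906.57
Week 5: $4,906.57 +$68.69 interest = $4,975.26; pay $764.00 → $4,211.26
Week 6: $4,211.26 +$58.96 interest = $4,270.22; pay $764.00 → $3,506.22
Week 7: $3,506.22 +$49.09 interest = $3,555.31; pay $764.00 → $2,791.31
Week 8: $2,791.31 +$39.08 interest = $2,830.39; pay $764.00 → $2,066.39
Week 9: $2,066.39 +$28.93 interest = $2,095.32; pay $764.00 → $1,331.32
Week 10: $1,331.32 +$18.64 interest = $1,349.96; pay $764.00 → $585.96
Week 11: $585.96 +$8.20 interest = $594.16; pay $594.16 → $0.00
Balance reaches $0.00 in week 11.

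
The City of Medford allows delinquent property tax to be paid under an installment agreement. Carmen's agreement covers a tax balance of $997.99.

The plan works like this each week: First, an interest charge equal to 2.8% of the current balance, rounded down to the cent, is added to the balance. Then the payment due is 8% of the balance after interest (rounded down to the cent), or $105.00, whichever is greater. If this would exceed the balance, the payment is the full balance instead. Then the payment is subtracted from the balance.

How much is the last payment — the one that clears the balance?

# | Opening | Interest | Payment | End bal
1 | $997.99 | $27.94 | $105.00 | $920.93
2 | $920.93 | $25.78 | $105.00 | $841.71
3 | $841.71 | $23.56 | $105.00 | $760.27
4 | $760.27 | $21.28 | $105.00 | $676.55
5 | $676.55 | $18.94 | $105.00 | $590.49
6 | $590.49 | $16.53 | $105.00 | $502.02
7 | $502.02 | $14.05 | $105.00 | $411.07
8 | $411.07 | $11.50 | $105.00 | $317.57
9 | $317.57 | $8.89 | $105.00 | $221.46
10 | $221.46 | $6.20 | $105.00 | $122.66
11 | $122.66 | $3.43 | $105.00 | $21.09
12 | $21.09 | $0.59 | $21.68 | $0.00

$21.68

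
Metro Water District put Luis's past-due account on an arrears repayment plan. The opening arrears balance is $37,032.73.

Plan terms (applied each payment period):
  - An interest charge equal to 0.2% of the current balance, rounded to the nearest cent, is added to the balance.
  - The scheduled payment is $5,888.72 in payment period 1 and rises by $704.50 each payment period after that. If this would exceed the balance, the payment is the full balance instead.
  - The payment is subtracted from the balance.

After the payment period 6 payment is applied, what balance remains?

$0.00

Payment period 1: $37,032.73 +$74.07 interest = $37,106.80; pay $5,888.72 → $31,218.08
Payment period 2: $31,218.08 +$62.44 interest = $31,280.52; pay $6,593.22 → $24,687.30
Payment period 3: $24,687.30 +$49.37 interest = $24,736.67; pay $7,297.72 → $17,438.95
Payment period 4: $17,438.95 +$34.88 interest = $17,473.83; pay $8,002.22 → $9,471.61
Payment period 5: $9,471.61 +$18.94 interest = $9,490.55; pay $8,706.72 → $783.83
Payment period 6: $783.83 +$1.57 interest = $785.40; pay $785.40 → $0.00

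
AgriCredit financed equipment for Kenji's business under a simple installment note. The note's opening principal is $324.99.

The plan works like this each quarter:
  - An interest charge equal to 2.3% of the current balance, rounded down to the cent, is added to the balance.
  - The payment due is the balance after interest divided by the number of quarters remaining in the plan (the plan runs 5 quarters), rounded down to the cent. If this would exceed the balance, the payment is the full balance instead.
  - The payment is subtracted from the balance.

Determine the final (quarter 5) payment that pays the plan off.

# | Opening | Interest | Payment | End bal
1 | $324.99 | $7.47 | $66.49 | $265.97
2 | $265.97 | $6.11 | $68.02 | $204.06
3 | $204.06 | $4.69 | $69.58 | $139.17
4 | $139.17 | $3.20 | $71.18 | $71.19
5 | $71.19 | $1.63 | $72.82 | $0.00

$72.82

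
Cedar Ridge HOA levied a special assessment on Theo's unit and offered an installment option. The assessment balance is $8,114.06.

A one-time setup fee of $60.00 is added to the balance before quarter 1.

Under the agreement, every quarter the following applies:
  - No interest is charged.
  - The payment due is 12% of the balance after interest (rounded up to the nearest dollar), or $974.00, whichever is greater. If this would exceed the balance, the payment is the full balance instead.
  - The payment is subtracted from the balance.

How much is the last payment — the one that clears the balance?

Quarter 1: $8,174.06 − $981.00 → $7,193.06
Quarter 2: $7,193.06 − $974.00 → $6,219.06
Quarter 3: $6,219.06 − $974.00 → $5,245.06
Quarter 4: $5,245.06 − $974.00 → $4,271.06
Quarter 5: $4,271.06 − $974.00 → $3,297.06
Quarter 6: $3,297.06 − $974.00 → $2,323.06
Quarter 7: $2,323.06 − $974.00 → $1,349.06
Quarter 8: $1,349.06 − $974.00 → $375.06
Quarter 9: $375.06 − $375.06 → $0.00

$375.06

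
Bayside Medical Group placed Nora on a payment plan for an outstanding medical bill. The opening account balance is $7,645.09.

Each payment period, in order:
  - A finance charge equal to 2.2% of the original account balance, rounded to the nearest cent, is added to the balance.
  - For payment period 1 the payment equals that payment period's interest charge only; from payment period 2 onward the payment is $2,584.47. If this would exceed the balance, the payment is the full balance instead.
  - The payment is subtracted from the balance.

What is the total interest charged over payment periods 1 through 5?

$840.95

Payment period 1: $7,645.09 +$168.19 interest = $7,813.28; pay $168.19 → $7,645.09
Payment period 2: $7,645.09 +$168.19 interest = $7,813.28; pay $2,584.47 → $5,228.81
Payment period 3: $5,228.81 +$168.19 interest = $5,397.00; pay $2,584.47 → $2,812.53
Payment period 4: $2,812.53 +$168.19 interest = $2,980.72; pay $2,584.47 → $396.25
Payment period 5: $396.25 +$168.19 interest = $564.44; pay $564.44 → $0.00
Total interest: $168.19 + $168.19 + $168.19 + $168.19 + $168.19 = $840.95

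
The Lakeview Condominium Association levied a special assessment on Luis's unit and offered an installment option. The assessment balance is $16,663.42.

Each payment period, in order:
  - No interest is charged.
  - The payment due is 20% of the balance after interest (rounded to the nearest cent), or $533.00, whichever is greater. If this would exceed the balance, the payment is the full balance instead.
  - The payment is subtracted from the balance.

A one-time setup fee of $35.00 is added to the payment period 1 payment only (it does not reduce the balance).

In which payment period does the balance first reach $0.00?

14

Payment period 1: opening $16,663.42; payment $3,332.68 (+ $35.00 fee); balance $13,330.74
Payment period 2: opening $13,330.74; payment $2,666.15; balance $10,664.59
Payment period 3: opening $10,664.59; payment $2,132.92; balance $8,531.67
Payment period 4: opening $8,531.67; payment $1,706.33; balance $6,825.34
Payment period 5: opening $6,825.34; payment $1,365.07; balance $5,460.27
Payment period 6: opening $5,460.27; payment $1,092.05; balance $4,368.22
Payment period 7: opening $4,368.22; payment $873.64; balance $3,494.58
Payment period 8: opening $3,494.58; payment $698.92; balance $2,795.66
Payment period 9: opening $2,795.66; payment $559.13; balance $2,236.53
Payment period 10: opening $2,236.53; payment $533.00; balance $1,703.53
Payment period 11: opening $1,703.53; payment $533.00; balance $1,170.53
Payment period 12: opening $1,170.53; payment $533.00; balance $637.53
Payment period 13: opening $637.53; payment $533.00; balance $104.53
Payment period 14: opening $104.53; payment $104.53; balance $0.00
Balance reaches $0.00 in payment period 14.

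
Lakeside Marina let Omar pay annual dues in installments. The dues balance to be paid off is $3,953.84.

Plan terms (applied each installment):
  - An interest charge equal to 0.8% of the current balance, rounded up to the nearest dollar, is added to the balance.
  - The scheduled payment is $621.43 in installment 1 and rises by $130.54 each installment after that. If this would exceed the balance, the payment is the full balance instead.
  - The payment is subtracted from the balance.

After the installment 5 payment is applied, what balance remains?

# | Opening | Interest | Payment | End bal
1 | $3,953.84 | $32.00 | $621.43 | $3,364.41
2 | $3,364.41 | $27.00 | $751.97 | $2,639.44
3 | $2,639.44 | $22.00 | $882.51 | $1,778.93
4 | $1,778.93 | $15.00 | $1,013.05 | $780.88
5 | $780.88 | $7.00 | $787.88 | $0.00

$0.00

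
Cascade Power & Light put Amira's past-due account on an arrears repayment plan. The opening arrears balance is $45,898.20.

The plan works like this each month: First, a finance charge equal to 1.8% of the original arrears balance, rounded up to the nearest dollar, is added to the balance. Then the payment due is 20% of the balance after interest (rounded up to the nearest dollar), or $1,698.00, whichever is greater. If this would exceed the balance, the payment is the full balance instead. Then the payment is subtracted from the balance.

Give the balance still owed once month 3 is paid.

Month 1: opening $45,898.20; interest $827.00 → $46,725.20; payment $9,346.00; balance $37,379.20
Month 2: opening $37,379.20; interest $827.00 → $38,206.20; payment $7,642.00; balance $30,564.20
Month 3: opening $30,564.20; interest $827.00 → $31,391.20; payment $6,279.00; balance $25,112.20

$25,112.20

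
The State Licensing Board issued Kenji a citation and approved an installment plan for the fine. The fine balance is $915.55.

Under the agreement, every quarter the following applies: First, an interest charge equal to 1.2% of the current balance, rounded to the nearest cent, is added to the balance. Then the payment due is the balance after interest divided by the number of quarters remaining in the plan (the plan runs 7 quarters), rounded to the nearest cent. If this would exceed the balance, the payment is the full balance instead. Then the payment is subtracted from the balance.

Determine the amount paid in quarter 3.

$135.56

Quarter 1: opening $915.55; interest $10.99 → $926.54; payment $132.36; balance $794.18
Quarter 2: opening $794.18; interest $9.53 → $803.71; payment $133.95; balance $669.76
Quarter 3: opening $669.76; interest $8.04 → $677.80; payment $135.56; balance $542.24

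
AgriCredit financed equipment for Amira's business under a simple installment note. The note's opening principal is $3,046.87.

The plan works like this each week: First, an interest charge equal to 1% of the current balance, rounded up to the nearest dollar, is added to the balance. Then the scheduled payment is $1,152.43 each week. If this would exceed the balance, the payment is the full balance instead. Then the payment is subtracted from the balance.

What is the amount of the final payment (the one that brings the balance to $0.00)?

$801.01

# | Opening | Interest | Payment | End bal
1 | $3,046.87 | $31.00 | $1,152.43 | $1,925.44
2 | $1,925.44 | $20.00 | $1,152.43 | $793.01
3 | $793.01 | $8.00 | $801.01 | $0.00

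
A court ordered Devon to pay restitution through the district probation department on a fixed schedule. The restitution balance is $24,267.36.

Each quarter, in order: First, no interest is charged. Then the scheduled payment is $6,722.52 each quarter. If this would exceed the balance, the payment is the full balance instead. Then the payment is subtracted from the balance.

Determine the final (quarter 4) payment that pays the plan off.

$4,099.80

Quarter 1: opening $24,267.36; payment $6,722.52; balance $17,544.84
Quarter 2: opening $17,544.84; payment $6,722.52; balance $10,822.32
Quarter 3: opening $10,822.32; payment $6,722.52; balance $4,099.80
Quarter 4: opening $4,099.80; payment $4,099.80; balance $0.00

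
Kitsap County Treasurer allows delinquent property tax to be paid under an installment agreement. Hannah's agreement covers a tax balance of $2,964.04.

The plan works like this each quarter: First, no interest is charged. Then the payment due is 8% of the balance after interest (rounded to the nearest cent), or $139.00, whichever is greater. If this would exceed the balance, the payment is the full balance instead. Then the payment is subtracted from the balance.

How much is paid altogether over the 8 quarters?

$1,449.55

Quarter 1: opening $2,964.04; payment $237.12; balance $2,726.92
Quarter 2: opening $2,726.92; payment $218.15; balance $2,508.77
Quarter 3: opening $2,508.77; payment $200.70; balance $2,308.07
Quarter 4: opening $2,308.07; payment $184.65; balance $2,123.42
Quarter 5: opening $2,123.42; payment $169.87; balance $1,953.55
Quarter 6: opening $1,953.55; payment $156.28; balance $1,797.27
Quarter 7: opening $1,797.27; payment $143.78; balance $1,653.49
Quarter 8: opening $1,653.49; payment $139.00; balance $1,514.49
Total paid: $1,449.55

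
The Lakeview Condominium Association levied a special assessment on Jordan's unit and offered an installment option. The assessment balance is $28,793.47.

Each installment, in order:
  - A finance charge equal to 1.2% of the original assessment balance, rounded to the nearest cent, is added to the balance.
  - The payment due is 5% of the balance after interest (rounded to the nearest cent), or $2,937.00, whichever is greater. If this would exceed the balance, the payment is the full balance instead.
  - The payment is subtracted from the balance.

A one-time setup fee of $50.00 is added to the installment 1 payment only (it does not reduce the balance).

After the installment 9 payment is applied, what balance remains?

$5,470.15

Installment 1: opening $28,793.47; interest $345.52 → $29,138.99; payment $2,937.00 (+ $50.00 fee); balance $26,201.99
Installment 2: opening $26,201.99; interest $345.52 → $26,547.51; payment $2,937.00; balance $23,610.51
Installment 3: opening $23,610.51; interest $345.52 → $23,956.03; payment $2,937.00; balance $21,019.03
Installment 4: opening $21,019.03; interest $345.52 → $21,364.55; payment $2,937.00; balance $18,427.55
Installment 5: opening $18,427.55; interest $345.52 → $18,773.07; payment $2,937.00; balance $15,836.07
Installment 6: opening $15,836.07; interest $345.52 → $16,181.59; payment $2,937.00; balance $13,244.59
Installment 7: opening $13,244.59; interest $345.52 → $13,590.11; payment $2,937.00; balance $10,653.11
Installment 8: opening $10,653.11; interest $345.52 → $10,998.63; payment $2,937.00; balance $8,061.63
Installment 9: opening $8,061.63; interest $345.52 → $8,407.15; payment $2,937.00; balance $5,470.15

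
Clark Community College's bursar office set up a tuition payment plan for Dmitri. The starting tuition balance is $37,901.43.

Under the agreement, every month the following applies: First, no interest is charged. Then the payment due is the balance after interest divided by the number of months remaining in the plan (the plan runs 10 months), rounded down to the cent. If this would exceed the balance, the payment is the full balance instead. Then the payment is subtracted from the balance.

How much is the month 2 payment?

$3,790.14

Month 1: $37,901.43 − $3,790.14 → $34,111.29
Month 2: $34,111.29 − $3,790.14 → $30,321.15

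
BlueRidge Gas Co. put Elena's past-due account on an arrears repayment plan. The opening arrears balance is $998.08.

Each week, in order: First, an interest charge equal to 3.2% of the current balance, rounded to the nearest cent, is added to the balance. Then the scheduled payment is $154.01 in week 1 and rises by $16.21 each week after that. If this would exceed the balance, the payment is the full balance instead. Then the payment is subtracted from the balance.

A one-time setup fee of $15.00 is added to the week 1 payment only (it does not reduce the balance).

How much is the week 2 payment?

Week 1: $998.08 +$31.94 interest = $1,030.02; pay $154.01 (+ $15.00 fee) → $876.01
Week 2: $876.01 +$28.03 interest = $904.04; pay $170.22 → $733.82

$170.22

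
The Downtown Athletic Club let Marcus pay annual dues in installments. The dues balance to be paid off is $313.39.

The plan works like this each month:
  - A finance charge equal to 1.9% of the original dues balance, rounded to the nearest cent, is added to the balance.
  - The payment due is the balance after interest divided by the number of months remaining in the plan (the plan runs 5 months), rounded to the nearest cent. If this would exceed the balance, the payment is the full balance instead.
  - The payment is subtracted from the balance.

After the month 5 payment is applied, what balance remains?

Month 1: opening $313.39; interest $5.95 → $319.34; payment $63.87; balance $255.47
Month 2: opening $255.47; interest $5.95 → $261.42; payment $65.36; balance $196.06
Month 3: opening $196.06; interest $5.95 → $202.01; payment $67.34; balance $134.67
Month 4: opening $134.67; interest $5.95 → $140.62; payment $70.31; balance $70.31
Month 5: opening $70.31; interest $5.95 → $76.26; payment $76.26; balance $0.00

$0.00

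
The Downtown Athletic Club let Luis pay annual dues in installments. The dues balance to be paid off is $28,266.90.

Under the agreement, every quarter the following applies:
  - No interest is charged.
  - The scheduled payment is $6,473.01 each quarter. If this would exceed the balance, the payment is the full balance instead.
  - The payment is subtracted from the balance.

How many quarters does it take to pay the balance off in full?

# | Opening | Payment | End bal
1 | $28,266.90 | $6,473.01 | $21,793.89
2 | $21,793.89 | $6,473.01 | $15,320.88
3 | $15,320.88 | $6,473.01 | $8,847.87
4 | $8,847.87 | $6,473.01 | $2,374.86
5 | $2,374.86 | $2,374.86 | $0.00
Balance reaches $0.00 in quarter 5.

5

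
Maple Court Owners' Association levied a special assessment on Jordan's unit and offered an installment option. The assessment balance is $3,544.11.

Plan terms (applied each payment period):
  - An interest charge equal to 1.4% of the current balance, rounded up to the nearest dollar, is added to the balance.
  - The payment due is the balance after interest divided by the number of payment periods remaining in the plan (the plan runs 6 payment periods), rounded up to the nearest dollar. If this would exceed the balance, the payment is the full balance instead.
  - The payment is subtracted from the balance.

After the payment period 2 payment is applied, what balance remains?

Payment period 1: $3,544.11 +$50.00 interest = $3,594.11; pay $600.00 → $2,994.11
Payment period 2: $2,994.11 +$42.00 interest = $3,036.11; pay $608.00 → $2,428.11

$2,428.11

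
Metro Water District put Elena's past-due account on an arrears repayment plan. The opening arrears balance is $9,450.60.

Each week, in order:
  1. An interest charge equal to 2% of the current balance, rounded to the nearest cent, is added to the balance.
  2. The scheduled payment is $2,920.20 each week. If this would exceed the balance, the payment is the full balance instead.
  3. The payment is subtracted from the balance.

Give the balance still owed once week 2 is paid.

$3,933.60

Week 1: opening $9,450.60; interest $189.01 → $9,639.61; payment $2,920.20; balance $6,719.41
Week 2: opening $6,719.41; interest $134.39 → $6,853.80; payment $2,920.20; balance $3,933.60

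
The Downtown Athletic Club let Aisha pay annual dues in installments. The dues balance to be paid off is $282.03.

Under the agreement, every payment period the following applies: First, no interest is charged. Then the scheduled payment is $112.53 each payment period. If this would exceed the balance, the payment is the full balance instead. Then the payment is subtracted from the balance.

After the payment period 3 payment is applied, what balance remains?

Payment period 1: opening $282.03; payment $112.53; balance $169.50
Payment period 2: opening $169.50; payment $112.53; balance $56.97
Payment period 3: opening $56.97; payment $56.97; balance $0.00

$0.00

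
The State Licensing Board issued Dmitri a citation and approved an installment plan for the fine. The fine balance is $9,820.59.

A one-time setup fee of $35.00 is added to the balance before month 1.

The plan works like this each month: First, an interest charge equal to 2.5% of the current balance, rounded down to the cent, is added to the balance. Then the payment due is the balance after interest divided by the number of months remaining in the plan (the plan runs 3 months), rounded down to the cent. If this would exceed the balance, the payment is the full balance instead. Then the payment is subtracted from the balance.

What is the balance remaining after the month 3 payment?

Month 1: opening $9,855.59; interest $246.38 → $10,101.97; payment $3,367.32; balance $6,734.65
Month 2: opening $6,734.65; interest $168.36 → $6,903.01; payment $3,451.50; balance $3,451.51
Month 3: opening $3,451.51; interest $86.28 → $3,537.79; payment $3,537.79; balance $0.00

$0.00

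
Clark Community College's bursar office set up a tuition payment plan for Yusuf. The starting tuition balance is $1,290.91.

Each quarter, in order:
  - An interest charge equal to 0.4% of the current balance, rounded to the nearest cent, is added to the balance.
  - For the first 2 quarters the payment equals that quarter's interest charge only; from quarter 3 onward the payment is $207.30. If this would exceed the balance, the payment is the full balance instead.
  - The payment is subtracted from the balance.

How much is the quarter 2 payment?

$5.16

# | Opening | Interest | Payment | End bal
1 | $1,290.91 | $5.16 | $5.16 | $1,290.91
2 | $1,290.91 | $5.16 | $5.16 | $1,290.91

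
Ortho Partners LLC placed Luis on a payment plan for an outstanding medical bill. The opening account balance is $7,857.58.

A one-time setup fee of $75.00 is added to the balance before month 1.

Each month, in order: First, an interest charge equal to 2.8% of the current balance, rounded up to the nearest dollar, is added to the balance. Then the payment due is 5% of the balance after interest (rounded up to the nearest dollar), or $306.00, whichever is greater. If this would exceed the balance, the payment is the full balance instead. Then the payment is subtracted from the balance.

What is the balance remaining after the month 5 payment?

Month 1: $7,932.58 +$223.00 interest = $8,155.58; pay $408.00 → $7,747.58
Month 2: $7,747.58 +$217.00 interest = $7,964.58; pay $399.00 → $7,565.58
Month 3: $7,565.58 +$212.00 interest = $7,777.58; pay $389.00 → $7,388.58
Month 4: $7,388.58 +$207.00 interest = $7,595.58; pay $380.00 → $7,215.58
Month 5: $7,215.58 +$203.00 interest = $7,418.58; pay $371.00 → $7,047.58

$7,047.58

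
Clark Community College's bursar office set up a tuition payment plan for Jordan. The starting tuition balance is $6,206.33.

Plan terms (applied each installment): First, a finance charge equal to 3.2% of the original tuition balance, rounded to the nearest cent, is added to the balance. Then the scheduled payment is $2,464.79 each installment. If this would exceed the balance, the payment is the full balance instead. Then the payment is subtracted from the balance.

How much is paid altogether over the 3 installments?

# | Opening | Interest | Payment | End bal
1 | $6,206.33 | $198.60 | $2,464.79 | $3,940.14
2 | $3,940.14 | $198.60 | $2,464.79 | $1,673.95
3 | $1,673.95 | $198.60 | $1,872.55 | $0.00
Total paid: $6,802.13

$6,802.13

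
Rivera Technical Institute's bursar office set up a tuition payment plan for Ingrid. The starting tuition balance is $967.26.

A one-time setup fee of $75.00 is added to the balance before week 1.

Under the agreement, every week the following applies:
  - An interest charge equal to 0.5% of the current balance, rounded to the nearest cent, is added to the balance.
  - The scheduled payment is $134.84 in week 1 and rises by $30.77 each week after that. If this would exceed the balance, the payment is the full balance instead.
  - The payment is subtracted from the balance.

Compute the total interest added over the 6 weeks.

$18.38

Week 1: opening $1,042.26; interest $5.21 → $1,047.47; payment $134.84; balance $912.63
Week 2: opening $912.63; interest $4.56 → $917.19; payment $165.61; balance $751.58
Week 3: opening $751.58; interest $3.76 → $755.34; payment $196.38; balance $558.96
Week 4: opening $558.96; interest $2.79 → $561.75; payment $227.15; balance $334.60
Week 5: opening $334.60; interest $1.67 → $336.27; payment $257.92; balance $78.35
Week 6: opening $78.35; interest $0.39 → $78.74; payment $78.74; balance $0.00
Total interest: $5.21 + $4.56 + $3.76 + $2.79 + $1.67 + $0.39 = $18.38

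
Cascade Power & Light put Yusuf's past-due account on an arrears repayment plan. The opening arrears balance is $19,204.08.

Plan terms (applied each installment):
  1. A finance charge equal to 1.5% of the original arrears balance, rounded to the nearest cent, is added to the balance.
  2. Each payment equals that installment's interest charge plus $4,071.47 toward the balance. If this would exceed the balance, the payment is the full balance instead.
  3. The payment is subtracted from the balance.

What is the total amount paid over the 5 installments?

$20,644.38

# | Opening | Interest | Payment | End bal
1 | $19,204.08 | $288.06 | $4,359.53 | $15,132.61
2 | $15,132.61 | $288.06 | $4,359.53 | $11,061.14
3 | $11,061.14 | $288.06 | $4,359.53 | $6,989.67
4 | $6,989.67 | $288.06 | $4,359.53 | $2,918.20
5 | $2,918.20 | $288.06 | $3,206.26 | $0.00
Total paid: $20,644.38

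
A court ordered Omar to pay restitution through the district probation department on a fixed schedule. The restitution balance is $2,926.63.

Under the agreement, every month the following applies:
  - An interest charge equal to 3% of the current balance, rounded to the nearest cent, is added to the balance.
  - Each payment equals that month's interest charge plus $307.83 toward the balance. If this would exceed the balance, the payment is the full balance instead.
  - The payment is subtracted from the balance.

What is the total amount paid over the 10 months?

$3,389.03

Month 1: $2,926.63 +$87.80 interest = $3,014.43; pay $395.63 → $2,618.80
Month 2: $2,618.80 +$78.56 interest = $2,697.36; pay $386.39 → $2,310.97
Month 3: $2,310.97 +$69.33 interest = $2,380.30; pay $377.16 → $2,003.14
Month 4: $2,003.14 +$60.09 interest = $2,063.23; pay $367.92 → $1,695.31
Month 5: $1,695.31 +$50.86 interest = $1,746.17; pay $358.69 → $1,387.48
Month 6: $1,387.48 +$41.62 interest = $1,429.10; pay $349.45 → $1,079.65
Month 7: $1,079.65 +$32.39 interest = $1,112.04; pay $340.22 → $771.82
Month 8: $771.82 +$23.15 interest = $794.97; pay $330.98 → $463.99
Month 9: $463.99 +$13.92 interest = $477.91; pay $321.75 → $156.16
Month 10: $156.16 +$4.68 interest = $160.84; pay $160.84 → $0.00
Total paid: $3,389.03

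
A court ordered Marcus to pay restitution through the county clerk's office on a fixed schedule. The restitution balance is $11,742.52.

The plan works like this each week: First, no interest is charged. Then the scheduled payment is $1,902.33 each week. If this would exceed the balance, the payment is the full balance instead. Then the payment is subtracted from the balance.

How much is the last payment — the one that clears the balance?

Week 1: $11,742.52 − $1,902.33 → $9,840.19
Week 2: $9,840.19 − $1,902.33 → $7,937.86
Week 3: $7,937.86 − $1,902.33 → $6,035.53
Week 4: $6,035.53 − $1,902.33 → $4,133.20
Week 5: $4,133.20 − $1,902.33 → $2,230.87
Week 6: $2,230.87 − $1,902.33 → $328.54
Week 7: $328.54 − $328.54 → $0.00

$328.54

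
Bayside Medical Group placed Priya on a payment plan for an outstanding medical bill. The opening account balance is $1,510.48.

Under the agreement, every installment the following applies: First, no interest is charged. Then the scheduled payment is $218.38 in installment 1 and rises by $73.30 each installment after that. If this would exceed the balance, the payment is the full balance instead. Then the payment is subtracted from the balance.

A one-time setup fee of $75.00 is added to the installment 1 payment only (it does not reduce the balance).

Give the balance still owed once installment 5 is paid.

$0.00

Installment 1: opening $1,510.48; payment $218.38 (+ $75.00 fee); balance $1,292.10
Installment 2: opening $1,292.10; payment $291.68; balance $1,000.42
Installment 3: opening $1,000.42; payment $364.98; balance $635.44
Installment 4: opening $635.44; payment $438.28; balance $197.16
Installment 5: opening $197.16; payment $197.16; balance $0.00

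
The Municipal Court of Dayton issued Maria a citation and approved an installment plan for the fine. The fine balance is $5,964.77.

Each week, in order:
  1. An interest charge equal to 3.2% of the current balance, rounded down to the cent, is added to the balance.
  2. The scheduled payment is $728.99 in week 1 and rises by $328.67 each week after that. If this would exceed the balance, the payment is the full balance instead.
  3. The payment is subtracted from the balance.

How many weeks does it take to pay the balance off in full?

5

Week 1: $5,964.77 +$190.87 interest = $6,155.64; pay $728.99 → $5,426.65
Week 2: $5,426.65 +$173.65 interest = $5,600.30; pay $1,057.66 → $4,542.64
Week 3: $4,542.64 +$145.36 interest = $4,688.00; pay $1,386.33 → $3,301.67
Week 4: $3,301.67 +$105.65 interest = $3,407.32; pay $1,715.00 → $1,692.32
Week 5: $1,692.32 +$54.15 interest = $1,746.47; pay $1,746.47 → $0.00
Balance reaches $0.00 in week 5.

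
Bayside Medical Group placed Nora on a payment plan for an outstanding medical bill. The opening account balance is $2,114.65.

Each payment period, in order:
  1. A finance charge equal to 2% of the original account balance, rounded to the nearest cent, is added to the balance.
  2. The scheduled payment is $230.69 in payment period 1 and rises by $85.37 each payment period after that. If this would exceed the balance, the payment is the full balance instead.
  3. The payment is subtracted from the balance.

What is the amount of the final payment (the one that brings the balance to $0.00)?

$361.24

Payment period 1: opening $2,114.65; interest $42.29 → $2,156.94; payment $230.69; balance $1,926.25
Payment period 2: opening $1,926.25; interest $42.29 → $1,968.54; payment $316.06; balance $1,652.48
Payment period 3: opening $1,652.48; interest $42.29 → $1,694.77; payment $401.43; balance $1,293.34
Payment period 4: opening $1,293.34; interest $42.29 → $1,335.63; payment $486.80; balance $848.83
Payment period 5: opening $848.83; interest $42.29 → $891.12; payment $572.17; balance $318.95
Payment period 6: opening $318.95; interest $42.29 → $361.24; payment $361.24; balance $0.00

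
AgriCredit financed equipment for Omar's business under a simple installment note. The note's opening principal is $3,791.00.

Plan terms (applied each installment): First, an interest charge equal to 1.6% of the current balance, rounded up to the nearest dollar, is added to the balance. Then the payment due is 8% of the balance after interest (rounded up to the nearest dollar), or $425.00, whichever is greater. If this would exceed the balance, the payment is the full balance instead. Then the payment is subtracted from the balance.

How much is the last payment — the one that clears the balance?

Installment 1: opening $3,791.00; interest $61.00 → $3,852.00; payment $425.00; balance $3,427.00
Installment 2: opening $3,427.00; interest $55.00 → $3,482.00; payment $425.00; balance $3,057.00
Installment 3: opening $3,057.00; interest $49.00 → $3,106.00; payment $425.00; balance $2,681.00
Installment 4: opening $2,681.00; interest $43.00 → $2,724.00; payment $425.00; balance $2,299.00
Installment 5: opening $2,299.00; interest $37.00 → $2,336.00; payment $425.00; balance $1,911.00
Installment 6: opening $1,911.00; interest $31.00 → $1,942.00; payment $425.00; balance $1,517.00
Installment 7: opening $1,517.00; interest $25.00 → $1,542.00; payment $425.00; balance $1,117.00
Installment 8: opening $1,117.00; interest $18.00 → $1,135.00; payment $425.00; balance $710.00
Installment 9: opening $710.00; interest $12.00 → $722.00; payment $425.00; balance $297.00
Installment 10: opening $297.00; interest $5.00 → $302.00; payment $302.00; balance $0.00

$302.00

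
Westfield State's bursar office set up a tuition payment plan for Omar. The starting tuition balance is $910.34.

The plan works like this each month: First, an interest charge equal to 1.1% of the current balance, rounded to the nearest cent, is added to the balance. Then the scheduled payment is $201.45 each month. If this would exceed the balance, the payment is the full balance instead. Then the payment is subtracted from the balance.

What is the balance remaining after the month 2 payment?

Month 1: opening $910.34; interest $10.01 → $920.35; payment $201.45; balance $718.90
Month 2: opening $718.90; interest $7.91 → $726.81; payment $201.45; balance $525.36

$525.36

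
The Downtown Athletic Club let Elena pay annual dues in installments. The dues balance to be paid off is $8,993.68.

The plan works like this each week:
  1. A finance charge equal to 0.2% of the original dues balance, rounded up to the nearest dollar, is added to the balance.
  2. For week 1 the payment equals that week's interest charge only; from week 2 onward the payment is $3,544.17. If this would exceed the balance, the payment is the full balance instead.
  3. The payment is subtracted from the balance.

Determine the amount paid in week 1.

$18.00

Week 1: opening $8,993.68; interest $18.00 → $9,011.68; payment $18.00; balance $8,993.68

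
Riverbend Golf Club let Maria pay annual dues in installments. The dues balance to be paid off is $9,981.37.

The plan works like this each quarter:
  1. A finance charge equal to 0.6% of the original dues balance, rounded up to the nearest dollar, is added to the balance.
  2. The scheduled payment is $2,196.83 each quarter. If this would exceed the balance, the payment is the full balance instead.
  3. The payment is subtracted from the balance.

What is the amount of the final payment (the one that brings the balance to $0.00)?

$1,494.05

Quarter 1: $9,981.37 +$60.00 interest = $10,041.37; pay $2,196.83 → $7,844.54
Quarter 2: $7,844.54 +$60.00 interest = $7,904.54; pay $2,196.83 → $5,707.71
Quarter 3: $5,707.71 +$60.00 interest = $5,767.71; pay $2,196.83 → $3,570.88
Quarter 4: $3,570.88 +$60.00 interest = $3,630.88; pay $2,196.83 → $1,434.05
Quarter 5: $1,434.05 +$60.00 interest = $1,494.05; pay $1,494.05 → $0.00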